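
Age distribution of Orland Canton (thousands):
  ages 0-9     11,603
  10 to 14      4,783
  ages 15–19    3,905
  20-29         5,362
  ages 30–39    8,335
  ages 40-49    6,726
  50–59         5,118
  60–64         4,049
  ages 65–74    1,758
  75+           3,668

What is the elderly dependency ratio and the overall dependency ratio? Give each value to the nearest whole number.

Old-age dependency ratio: 16
Total dependency ratio: 65

0–14: 11,603 + 4,783 = 16,386
15–64: 3,905 + 5,362 + 8,335 + 6,726 + 5,118 + 4,049 = 33,495
65+: 1,758 + 3,668 = 5,426
Old-age dependency ratio = 5,426 / 33,495 × 100 = 16
Total dependency ratio = (16,386 + 5,426) / 33,495 × 100 = 21,812 / 33,495 × 100 = 65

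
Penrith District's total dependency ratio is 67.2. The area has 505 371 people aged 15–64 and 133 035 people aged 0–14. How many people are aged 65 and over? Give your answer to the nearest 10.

Total dependency ratio = (youth + elderly) / working-age × 100
67.2 = (133 035 + E) / 505 371 × 100
⇒ 206 570

Aged 65 and over: 206 570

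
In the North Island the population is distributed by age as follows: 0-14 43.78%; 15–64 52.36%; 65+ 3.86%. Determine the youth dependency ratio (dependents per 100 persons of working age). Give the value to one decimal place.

Youth dependency ratio = 43.78 / 52.36 × 100 = 83.6

Youth dependency ratio: 83.6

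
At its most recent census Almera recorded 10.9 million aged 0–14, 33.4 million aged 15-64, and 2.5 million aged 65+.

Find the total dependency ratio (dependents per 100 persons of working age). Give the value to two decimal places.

Total dependency ratio = (10.9 + 2.5) / 33.4 × 100 = 13.4 / 33.4 × 100 = 40.12

Total dependency ratio: 40.12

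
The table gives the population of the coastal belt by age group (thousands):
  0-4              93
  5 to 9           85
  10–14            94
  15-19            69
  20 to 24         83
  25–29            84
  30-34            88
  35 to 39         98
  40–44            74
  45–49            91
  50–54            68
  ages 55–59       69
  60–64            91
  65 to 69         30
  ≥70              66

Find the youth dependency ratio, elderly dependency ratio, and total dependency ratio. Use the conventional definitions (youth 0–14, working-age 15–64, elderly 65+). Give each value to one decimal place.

Youth dependency ratio: 33.4
Old-age dependency ratio: 11.8
Total dependency ratio: 45.2

0–14: 93 + 85 + 94 = 272
15–64: 69 + 83 + 84 + 88 + 98 + 74 + 91 + 68 + 69 + 91 = 815
65+: 30 + 66 = 96
Youth dependency ratio = 272 / 815 × 100 = 33.4
Old-age dependency ratio = 96 / 815 × 100 = 11.8
Total dependency ratio = (272 + 96) / 815 × 100 = 368 / 815 × 100 = 45.2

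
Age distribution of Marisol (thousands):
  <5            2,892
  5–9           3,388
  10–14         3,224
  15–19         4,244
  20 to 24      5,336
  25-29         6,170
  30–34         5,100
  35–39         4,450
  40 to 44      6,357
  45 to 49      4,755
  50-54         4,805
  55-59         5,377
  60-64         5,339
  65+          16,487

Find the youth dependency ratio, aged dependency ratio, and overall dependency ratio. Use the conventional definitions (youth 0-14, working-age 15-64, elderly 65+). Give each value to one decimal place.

Youth dependency ratio: 18.3
Old-age dependency ratio: 31.7
Total dependency ratio: 50.0

0–14: 2,892 + 3,388 + 3,224 = 9,504
15–64: 4,244 + 5,336 + 6,170 + 5,100 + 4,450 + 6,357 + 4,755 + 4,805 + 5,377 + 5,339 = 51,933
65+: 16,487
Youth dependency ratio = 9,504 / 51,933 × 100 = 18.3
Old-age dependency ratio = 16,487 / 51,933 × 100 = 31.7
Total dependency ratio = (9,504 + 16,487) / 51,933 × 100 = 25,991 / 51,933 × 100 = 50.0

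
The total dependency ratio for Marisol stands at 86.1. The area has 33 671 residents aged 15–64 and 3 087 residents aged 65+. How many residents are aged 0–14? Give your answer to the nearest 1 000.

Aged 0–14: 26 000

Total dependency ratio = (youth + elderly) / working-age × 100
86.1 = (Y + 3 087) / 33 671 × 100
⇒ 26 000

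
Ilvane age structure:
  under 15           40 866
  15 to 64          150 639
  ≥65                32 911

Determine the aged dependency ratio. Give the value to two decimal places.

Old-age dependency ratio = 32 911 / 150 639 × 100 = 21.85

Old-age dependency ratio: 21.85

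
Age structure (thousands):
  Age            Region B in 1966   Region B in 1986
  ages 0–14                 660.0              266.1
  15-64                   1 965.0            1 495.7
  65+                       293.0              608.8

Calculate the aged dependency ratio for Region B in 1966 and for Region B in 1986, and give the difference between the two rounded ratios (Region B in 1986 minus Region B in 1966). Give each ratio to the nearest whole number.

Region B in 1966: 293.0 / 1 965.0 × 100 = 15
Region B in 1986: 608.8 / 1 495.7 × 100 = 41

Region B in 1966: 15
Region B in 1986: 41
Difference: +26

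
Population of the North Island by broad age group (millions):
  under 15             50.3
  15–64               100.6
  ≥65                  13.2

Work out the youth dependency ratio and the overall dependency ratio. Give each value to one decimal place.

Youth dependency ratio: 50.0
Total dependency ratio: 63.1

Youth dependency ratio = 50.3 / 100.6 × 100 = 50.0
Total dependency ratio = (50.3 + 13.2) / 100.6 × 100 = 63.5 / 100.6 × 100 = 63.1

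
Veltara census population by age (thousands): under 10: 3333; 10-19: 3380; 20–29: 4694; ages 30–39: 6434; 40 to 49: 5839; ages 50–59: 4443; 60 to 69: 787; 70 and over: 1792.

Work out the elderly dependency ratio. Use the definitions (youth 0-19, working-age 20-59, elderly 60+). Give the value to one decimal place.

0–19: 3333 + 3380 = 6713
20–59: 4694 + 6434 + 5839 + 4443 = 21410
60+: 787 + 1792 = 2579
Old-age dependency ratio = 2579 / 21410 × 100 = 12.0

Old-age dependency ratio: 12.0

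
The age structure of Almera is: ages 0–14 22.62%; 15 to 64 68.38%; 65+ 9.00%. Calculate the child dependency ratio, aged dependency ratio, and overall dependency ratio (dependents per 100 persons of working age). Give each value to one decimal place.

Youth dependency ratio = 22.62 / 68.38 × 100 = 33.1
Old-age dependency ratio = 9.00 / 68.38 × 100 = 13.2
Total dependency ratio = (22.62 + 9.00) / 68.38 × 100 = 31.62 / 68.38 × 100 = 46.2

Youth dependency ratio: 33.1
Old-age dependency ratio: 13.2
Total dependency ratio: 46.2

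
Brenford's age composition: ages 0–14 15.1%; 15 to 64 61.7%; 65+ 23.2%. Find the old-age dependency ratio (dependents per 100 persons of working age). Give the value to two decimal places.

Old-age dependency ratio: 37.60

Old-age dependency ratio = 23.2 / 61.7 × 100 = 37.60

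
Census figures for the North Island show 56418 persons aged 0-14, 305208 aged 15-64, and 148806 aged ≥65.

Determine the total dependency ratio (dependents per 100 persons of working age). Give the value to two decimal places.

Total dependency ratio = (56418 + 148806) / 305208 × 100 = 205224 / 305208 × 100 = 67.24

Total dependency ratio: 67.24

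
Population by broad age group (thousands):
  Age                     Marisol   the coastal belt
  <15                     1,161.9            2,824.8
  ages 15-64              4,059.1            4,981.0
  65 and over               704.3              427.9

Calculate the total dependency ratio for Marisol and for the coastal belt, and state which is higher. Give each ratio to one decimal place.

Marisol: (1,161.9 + 704.3) / 4,059.1 × 100 = 1,866.2 / 4,059.1 × 100 = 46.0
the coastal belt: (2,824.8 + 427.9) / 4,981.0 × 100 = 3,252.7 / 4,981.0 × 100 = 65.3

Marisol: 46.0
the coastal belt: 65.3
Higher: the coastal belt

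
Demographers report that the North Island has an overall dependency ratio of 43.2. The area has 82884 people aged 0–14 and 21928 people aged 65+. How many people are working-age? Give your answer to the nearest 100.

Working-age: 242600

Total dependency ratio = (youth + elderly) / working-age × 100
43.2 = (82884 + 21928) / W × 100
⇒ 242600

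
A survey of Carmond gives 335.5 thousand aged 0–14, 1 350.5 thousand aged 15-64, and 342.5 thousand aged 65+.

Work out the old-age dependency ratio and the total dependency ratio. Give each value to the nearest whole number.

Old-age dependency ratio = 342.5 / 1 350.5 × 100 = 25
Total dependency ratio = (335.5 + 342.5) / 1 350.5 × 100 = 678.0 / 1 350.5 × 100 = 50

Old-age dependency ratio: 25
Total dependency ratio: 50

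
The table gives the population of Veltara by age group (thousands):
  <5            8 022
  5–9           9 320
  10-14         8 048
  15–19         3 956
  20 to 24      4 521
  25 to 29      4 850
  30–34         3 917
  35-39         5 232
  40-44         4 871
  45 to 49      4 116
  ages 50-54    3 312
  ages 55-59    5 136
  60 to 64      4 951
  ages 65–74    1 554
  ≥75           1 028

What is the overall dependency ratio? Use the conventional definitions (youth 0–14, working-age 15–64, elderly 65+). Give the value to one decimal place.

0–14: 8 022 + 9 320 + 8 048 = 25 390
15–64: 3 956 + 4 521 + 4 850 + 3 917 + 5 232 + 4 871 + 4 116 + 3 312 + 5 136 + 4 951 = 44 862
65+: 1 554 + 1 028 = 2 582
Total dependency ratio = (25 390 + 2 582) / 44 862 × 100 = 27 972 / 44 862 × 100 = 62.4

Total dependency ratio: 62.4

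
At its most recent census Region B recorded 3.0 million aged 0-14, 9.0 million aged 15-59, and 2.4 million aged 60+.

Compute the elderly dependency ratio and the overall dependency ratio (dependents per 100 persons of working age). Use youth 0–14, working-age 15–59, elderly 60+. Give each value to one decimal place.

Old-age dependency ratio: 26.7
Total dependency ratio: 60.0

Old-age dependency ratio = 2.4 / 9.0 × 100 = 26.7
Total dependency ratio = (3.0 + 2.4) / 9.0 × 100 = 5.4 / 9.0 × 100 = 60.0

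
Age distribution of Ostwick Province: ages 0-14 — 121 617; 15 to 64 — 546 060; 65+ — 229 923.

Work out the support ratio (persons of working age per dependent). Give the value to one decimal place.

Support ratio = 546 060 / (121 617 + 229 923) = 546 060 / 351 540 = 1.6

Support ratio: 1.6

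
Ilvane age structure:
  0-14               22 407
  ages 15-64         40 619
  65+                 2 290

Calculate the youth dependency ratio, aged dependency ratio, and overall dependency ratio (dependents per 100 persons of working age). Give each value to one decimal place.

Youth dependency ratio: 55.2
Old-age dependency ratio: 5.6
Total dependency ratio: 60.8

Youth dependency ratio = 22 407 / 40 619 × 100 = 55.2
Old-age dependency ratio = 2 290 / 40 619 × 100 = 5.6
Total dependency ratio = (22 407 + 2 290) / 40 619 × 100 = 24 697 / 40 619 × 100 = 60.8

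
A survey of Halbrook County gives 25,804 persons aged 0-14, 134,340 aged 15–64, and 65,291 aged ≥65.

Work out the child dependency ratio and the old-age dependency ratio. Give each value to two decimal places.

Youth dependency ratio = 25,804 / 134,340 × 100 = 19.21
Old-age dependency ratio = 65,291 / 134,340 × 100 = 48.60

Youth dependency ratio: 19.21
Old-age dependency ratio: 48.60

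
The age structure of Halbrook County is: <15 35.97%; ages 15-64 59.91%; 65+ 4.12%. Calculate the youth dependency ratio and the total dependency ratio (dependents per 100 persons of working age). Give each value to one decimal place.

Youth dependency ratio: 60.0
Total dependency ratio: 66.9

Youth dependency ratio = 35.97 / 59.91 × 100 = 60.0
Total dependency ratio = (35.97 + 4.12) / 59.91 × 100 = 40.09 / 59.91 × 100 = 66.9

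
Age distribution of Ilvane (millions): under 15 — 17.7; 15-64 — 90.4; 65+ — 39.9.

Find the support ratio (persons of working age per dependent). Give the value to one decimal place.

Support ratio: 1.6

Support ratio = 90.4 / (17.7 + 39.9) = 90.4 / 57.6 = 1.6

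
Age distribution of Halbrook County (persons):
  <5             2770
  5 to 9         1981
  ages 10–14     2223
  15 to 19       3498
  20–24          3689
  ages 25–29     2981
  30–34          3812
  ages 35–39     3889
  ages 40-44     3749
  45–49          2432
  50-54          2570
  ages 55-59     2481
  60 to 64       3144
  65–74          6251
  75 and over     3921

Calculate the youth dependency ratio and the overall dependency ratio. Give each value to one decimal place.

0–14: 2770 + 1981 + 2223 = 6974
15–64: 3498 + 3689 + 2981 + 3812 + 3889 + 3749 + 2432 + 2570 + 2481 + 3144 = 32245
65+: 6251 + 3921 = 10172
Youth dependency ratio = 6974 / 32245 × 100 = 21.6
Total dependency ratio = (6974 + 10172) / 32245 × 100 = 17146 / 32245 × 100 = 53.2

Youth dependency ratio: 21.6
Total dependency ratio: 53.2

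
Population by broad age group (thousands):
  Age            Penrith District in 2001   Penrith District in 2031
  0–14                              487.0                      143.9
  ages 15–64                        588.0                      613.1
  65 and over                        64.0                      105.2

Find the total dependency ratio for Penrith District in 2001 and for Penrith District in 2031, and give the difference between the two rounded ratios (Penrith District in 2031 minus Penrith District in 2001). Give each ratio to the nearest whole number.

Penrith District in 2001: 94
Penrith District in 2031: 41
Difference: -53

Penrith District in 2001: (487.0 + 64.0) / 588.0 × 100 = 551.0 / 588.0 × 100 = 94
Penrith District in 2031: (143.9 + 105.2) / 613.1 × 100 = 249.1 / 613.1 × 100 = 41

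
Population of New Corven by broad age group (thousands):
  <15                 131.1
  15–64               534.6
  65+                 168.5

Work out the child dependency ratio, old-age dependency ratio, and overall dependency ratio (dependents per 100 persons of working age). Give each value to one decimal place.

Youth dependency ratio: 24.5
Old-age dependency ratio: 31.5
Total dependency ratio: 56.0

Youth dependency ratio = 131.1 / 534.6 × 100 = 24.5
Old-age dependency ratio = 168.5 / 534.6 × 100 = 31.5
Total dependency ratio = (131.1 + 168.5) / 534.6 × 100 = 299.6 / 534.6 × 100 = 56.0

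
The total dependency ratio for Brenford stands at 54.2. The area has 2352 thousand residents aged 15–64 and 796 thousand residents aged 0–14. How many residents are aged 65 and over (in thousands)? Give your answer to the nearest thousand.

Aged 65 and over: 479

Total dependency ratio = (youth + elderly) / working-age × 100
54.2 = (796 + E) / 2352 × 100
⇒ 479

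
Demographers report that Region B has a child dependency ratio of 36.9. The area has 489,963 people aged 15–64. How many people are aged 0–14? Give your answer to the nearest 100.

Youth dependency ratio = youth / working-age × 100
36.9 = Y / 489,963 × 100
⇒ 180,800

Aged 0–14: 180,800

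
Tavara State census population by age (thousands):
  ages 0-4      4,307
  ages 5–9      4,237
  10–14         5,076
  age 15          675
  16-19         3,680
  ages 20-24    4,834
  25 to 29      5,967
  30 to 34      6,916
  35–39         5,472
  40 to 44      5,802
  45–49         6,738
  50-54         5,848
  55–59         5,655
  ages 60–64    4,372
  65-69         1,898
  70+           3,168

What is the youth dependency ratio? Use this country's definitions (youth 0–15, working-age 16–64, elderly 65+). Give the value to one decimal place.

Youth dependency ratio: 25.9

0–15: 4,307 + 4,237 + 5,076 + 675 = 14,295
16–64: 3,680 + 4,834 + 5,967 + 6,916 + 5,472 + 5,802 + 6,738 + 5,848 + 5,655 + 4,372 = 55,284
65+: 1,898 + 3,168 = 5,066
Youth dependency ratio = 14,295 / 55,284 × 100 = 25.9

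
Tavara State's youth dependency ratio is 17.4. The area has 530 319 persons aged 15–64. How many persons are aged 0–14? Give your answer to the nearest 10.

Youth dependency ratio = youth / working-age × 100
17.4 = Y / 530 319 × 100
⇒ 92 280

Aged 0–14: 92 280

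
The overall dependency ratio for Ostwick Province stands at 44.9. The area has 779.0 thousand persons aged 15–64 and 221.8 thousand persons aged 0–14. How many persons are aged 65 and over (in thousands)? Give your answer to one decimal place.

Total dependency ratio = (youth + elderly) / working-age × 100
44.9 = (221.8 + E) / 779.0 × 100
⇒ 128.0

Aged 65 and over: 128.0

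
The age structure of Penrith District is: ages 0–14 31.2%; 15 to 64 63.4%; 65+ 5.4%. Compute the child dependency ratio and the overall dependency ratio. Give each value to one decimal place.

Youth dependency ratio = 31.2 / 63.4 × 100 = 49.2
Total dependency ratio = (31.2 + 5.4) / 63.4 × 100 = 36.6 / 63.4 × 100 = 57.7

Youth dependency ratio: 49.2
Total dependency ratio: 57.7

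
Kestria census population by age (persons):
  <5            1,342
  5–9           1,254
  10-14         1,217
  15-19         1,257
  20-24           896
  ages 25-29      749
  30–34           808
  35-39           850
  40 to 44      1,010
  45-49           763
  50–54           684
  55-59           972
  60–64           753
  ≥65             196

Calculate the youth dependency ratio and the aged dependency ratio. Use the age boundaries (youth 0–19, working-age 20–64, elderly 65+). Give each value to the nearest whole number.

0–19: 1,342 + 1,254 + 1,217 + 1,257 = 5,070
20–64: 896 + 749 + 808 + 850 + 1,010 + 763 + 684 + 972 + 753 = 7,485
65+: 196
Youth dependency ratio = 5,070 / 7,485 × 100 = 68
Old-age dependency ratio = 196 / 7,485 × 100 = 3

Youth dependency ratio: 68
Old-age dependency ratio: 3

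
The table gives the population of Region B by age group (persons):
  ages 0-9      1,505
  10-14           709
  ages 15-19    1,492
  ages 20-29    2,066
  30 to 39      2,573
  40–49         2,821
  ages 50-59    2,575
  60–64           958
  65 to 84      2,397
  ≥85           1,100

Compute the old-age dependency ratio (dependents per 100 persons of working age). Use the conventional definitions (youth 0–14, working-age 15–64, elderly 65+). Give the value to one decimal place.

Old-age dependency ratio: 28.0

0–14: 1,505 + 709 = 2,214
15–64: 1,492 + 2,066 + 2,573 + 2,821 + 2,575 + 958 = 12,485
65+: 2,397 + 1,100 = 3,497
Old-age dependency ratio = 3,497 / 12,485 × 100 = 28.0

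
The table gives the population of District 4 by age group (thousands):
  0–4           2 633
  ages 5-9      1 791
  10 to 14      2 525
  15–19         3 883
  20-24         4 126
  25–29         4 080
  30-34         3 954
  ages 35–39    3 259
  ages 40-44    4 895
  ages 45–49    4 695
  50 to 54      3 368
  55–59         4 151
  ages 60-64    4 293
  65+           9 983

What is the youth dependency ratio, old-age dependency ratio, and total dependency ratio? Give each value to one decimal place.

Youth dependency ratio: 17.1
Old-age dependency ratio: 24.5
Total dependency ratio: 41.6

0–14: 2 633 + 1 791 + 2 525 = 6 949
15–64: 3 883 + 4 126 + 4 080 + 3 954 + 3 259 + 4 895 + 4 695 + 3 368 + 4 151 + 4 293 = 40 704
65+: 9 983
Youth dependency ratio = 6 949 / 40 704 × 100 = 17.1
Old-age dependency ratio = 9 983 / 40 704 × 100 = 24.5
Total dependency ratio = (6 949 + 9 983) / 40 704 × 100 = 16 932 / 40 704 × 100 = 41.6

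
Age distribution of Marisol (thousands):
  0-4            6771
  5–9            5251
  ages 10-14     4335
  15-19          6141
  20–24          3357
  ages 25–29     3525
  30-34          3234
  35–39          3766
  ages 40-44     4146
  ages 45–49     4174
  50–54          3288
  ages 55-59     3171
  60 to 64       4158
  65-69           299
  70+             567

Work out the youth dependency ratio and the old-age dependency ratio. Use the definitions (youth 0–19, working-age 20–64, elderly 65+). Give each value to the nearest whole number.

Youth dependency ratio: 69
Old-age dependency ratio: 3

0–19: 6771 + 5251 + 4335 + 6141 = 22498
20–64: 3357 + 3525 + 3234 + 3766 + 4146 + 4174 + 3288 + 3171 + 4158 = 32819
65+: 299 + 567 = 866
Youth dependency ratio = 22498 / 32819 × 100 = 69
Old-age dependency ratio = 866 / 32819 × 100 = 3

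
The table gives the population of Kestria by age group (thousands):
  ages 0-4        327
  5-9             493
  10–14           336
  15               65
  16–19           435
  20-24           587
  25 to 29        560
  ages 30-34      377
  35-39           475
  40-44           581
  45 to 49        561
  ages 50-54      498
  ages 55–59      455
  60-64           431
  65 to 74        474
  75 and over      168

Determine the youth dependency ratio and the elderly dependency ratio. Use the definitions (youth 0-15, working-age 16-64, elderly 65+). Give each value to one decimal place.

Youth dependency ratio: 24.6
Old-age dependency ratio: 12.9

0–15: 327 + 493 + 336 + 65 = 1221
16–64: 435 + 587 + 560 + 377 + 475 + 581 + 561 + 498 + 455 + 431 = 4960
65+: 474 + 168 = 642
Youth dependency ratio = 1221 / 4960 × 100 = 24.6
Old-age dependency ratio = 642 / 4960 × 100 = 12.9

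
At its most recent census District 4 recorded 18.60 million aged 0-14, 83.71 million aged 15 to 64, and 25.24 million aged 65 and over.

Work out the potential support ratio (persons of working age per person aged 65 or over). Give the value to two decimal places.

Potential support ratio = 83.71 / 25.24 = 3.32

Potential support ratio: 3.32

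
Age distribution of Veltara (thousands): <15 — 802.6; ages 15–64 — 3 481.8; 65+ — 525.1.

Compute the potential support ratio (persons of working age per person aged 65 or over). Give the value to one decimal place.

Potential support ratio = 3 481.8 / 525.1 = 6.6

Potential support ratio: 6.6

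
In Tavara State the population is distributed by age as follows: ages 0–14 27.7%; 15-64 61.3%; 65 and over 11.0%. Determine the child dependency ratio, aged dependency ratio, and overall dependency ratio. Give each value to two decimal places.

Youth dependency ratio: 45.19
Old-age dependency ratio: 17.94
Total dependency ratio: 63.13

Youth dependency ratio = 27.7 / 61.3 × 100 = 45.19
Old-age dependency ratio = 11.0 / 61.3 × 100 = 17.94
Total dependency ratio = (27.7 + 11.0) / 61.3 × 100 = 38.7 / 61.3 × 100 = 63.13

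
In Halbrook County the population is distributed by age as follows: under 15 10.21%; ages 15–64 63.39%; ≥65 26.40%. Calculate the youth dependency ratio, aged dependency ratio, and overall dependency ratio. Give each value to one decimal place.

Youth dependency ratio: 16.1
Old-age dependency ratio: 41.6
Total dependency ratio: 57.8

Youth dependency ratio = 10.21 / 63.39 × 100 = 16.1
Old-age dependency ratio = 26.40 / 63.39 × 100 = 41.6
Total dependency ratio = (10.21 + 26.40) / 63.39 × 100 = 36.61 / 63.39 × 100 = 57.8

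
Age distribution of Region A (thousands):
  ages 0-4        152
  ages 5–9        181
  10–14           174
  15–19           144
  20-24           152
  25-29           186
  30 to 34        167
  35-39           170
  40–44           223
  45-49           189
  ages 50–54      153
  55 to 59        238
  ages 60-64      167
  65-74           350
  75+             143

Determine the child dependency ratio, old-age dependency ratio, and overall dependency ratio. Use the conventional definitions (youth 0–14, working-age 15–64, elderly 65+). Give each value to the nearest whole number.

Youth dependency ratio: 28
Old-age dependency ratio: 28
Total dependency ratio: 56

0–14: 152 + 181 + 174 = 507
15–64: 144 + 152 + 186 + 167 + 170 + 223 + 189 + 153 + 238 + 167 = 1 789
65+: 350 + 143 = 493
Youth dependency ratio = 507 / 1 789 × 100 = 28
Old-age dependency ratio = 493 / 1 789 × 100 = 28
Total dependency ratio = (507 + 493) / 1 789 × 100 = 1 000 / 1 789 × 100 = 56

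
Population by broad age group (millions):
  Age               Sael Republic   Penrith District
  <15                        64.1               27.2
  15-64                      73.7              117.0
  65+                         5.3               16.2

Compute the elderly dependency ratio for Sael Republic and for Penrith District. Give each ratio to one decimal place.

Sael Republic: 5.3 / 73.7 × 100 = 7.2
Penrith District: 16.2 / 117.0 × 100 = 13.8

Sael Republic: 7.2
Penrith District: 13.8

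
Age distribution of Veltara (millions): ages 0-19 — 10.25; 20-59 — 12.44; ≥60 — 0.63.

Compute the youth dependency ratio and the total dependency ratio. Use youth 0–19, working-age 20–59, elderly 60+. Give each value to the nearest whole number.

Youth dependency ratio: 82
Total dependency ratio: 87

Youth dependency ratio = 10.25 / 12.44 × 100 = 82
Total dependency ratio = (10.25 + 0.63) / 12.44 × 100 = 10.88 / 12.44 × 100 = 87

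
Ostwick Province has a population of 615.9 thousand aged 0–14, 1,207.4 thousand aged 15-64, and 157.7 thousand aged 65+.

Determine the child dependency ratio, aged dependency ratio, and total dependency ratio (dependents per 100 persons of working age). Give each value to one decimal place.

Youth dependency ratio: 51.0
Old-age dependency ratio: 13.1
Total dependency ratio: 64.1

Youth dependency ratio = 615.9 / 1,207.4 × 100 = 51.0
Old-age dependency ratio = 157.7 / 1,207.4 × 100 = 13.1
Total dependency ratio = (615.9 + 157.7) / 1,207.4 × 100 = 773.6 / 1,207.4 × 100 = 64.1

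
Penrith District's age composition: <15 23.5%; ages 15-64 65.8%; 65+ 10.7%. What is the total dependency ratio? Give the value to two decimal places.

Total dependency ratio: 51.98

Total dependency ratio = (23.5 + 10.7) / 65.8 × 100 = 34.2 / 65.8 × 100 = 51.98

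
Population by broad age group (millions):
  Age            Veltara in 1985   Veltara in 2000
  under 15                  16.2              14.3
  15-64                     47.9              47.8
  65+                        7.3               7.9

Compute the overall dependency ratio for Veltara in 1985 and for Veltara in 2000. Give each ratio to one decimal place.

Veltara in 1985: 49.1
Veltara in 2000: 46.4

Veltara in 1985: (16.2 + 7.3) / 47.9 × 100 = 23.5 / 47.9 × 100 = 49.1
Veltara in 2000: (14.3 + 7.9) / 47.8 × 100 = 22.2 / 47.8 × 100 = 46.4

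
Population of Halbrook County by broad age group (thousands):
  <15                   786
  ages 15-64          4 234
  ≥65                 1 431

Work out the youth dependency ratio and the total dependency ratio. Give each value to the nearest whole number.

Youth dependency ratio = 786 / 4 234 × 100 = 19
Total dependency ratio = (786 + 1 431) / 4 234 × 100 = 2 217 / 4 234 × 100 = 52

Youth dependency ratio: 19
Total dependency ratio: 52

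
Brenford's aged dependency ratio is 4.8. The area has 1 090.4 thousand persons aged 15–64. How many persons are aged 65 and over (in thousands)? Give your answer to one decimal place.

Old-age dependency ratio = elderly / working-age × 100
4.8 = E / 1 090.4 × 100
⇒ 52.3

Aged 65 and over: 52.3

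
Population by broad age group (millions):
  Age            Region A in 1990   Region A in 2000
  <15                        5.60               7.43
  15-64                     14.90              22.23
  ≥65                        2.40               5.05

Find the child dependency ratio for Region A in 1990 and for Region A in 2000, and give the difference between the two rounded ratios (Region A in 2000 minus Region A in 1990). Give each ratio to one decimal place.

Region A in 1990: 5.60 / 14.90 × 100 = 37.6
Region A in 2000: 7.43 / 22.23 × 100 = 33.4

Region A in 1990: 37.6
Region A in 2000: 33.4
Difference: -4.2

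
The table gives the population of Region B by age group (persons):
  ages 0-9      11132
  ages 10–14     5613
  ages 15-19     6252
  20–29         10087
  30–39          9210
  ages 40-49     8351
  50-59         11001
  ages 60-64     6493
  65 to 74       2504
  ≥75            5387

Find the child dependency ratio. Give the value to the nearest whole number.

Youth dependency ratio: 33

0–14: 11132 + 5613 = 16745
15–64: 6252 + 10087 + 9210 + 8351 + 11001 + 6493 = 51394
65+: 2504 + 5387 = 7891
Youth dependency ratio = 16745 / 51394 × 100 = 33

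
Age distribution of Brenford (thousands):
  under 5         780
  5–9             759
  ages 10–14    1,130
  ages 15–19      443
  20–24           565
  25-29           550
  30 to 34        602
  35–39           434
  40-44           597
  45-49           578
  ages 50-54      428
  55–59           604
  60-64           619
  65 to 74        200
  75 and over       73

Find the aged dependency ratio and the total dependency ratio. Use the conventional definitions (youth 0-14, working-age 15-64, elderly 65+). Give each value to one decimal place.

Old-age dependency ratio: 5.0
Total dependency ratio: 54.3

0–14: 780 + 759 + 1,130 = 2,669
15–64: 443 + 565 + 550 + 602 + 434 + 597 + 578 + 428 + 604 + 619 = 5,420
65+: 200 + 73 = 273
Old-age dependency ratio = 273 / 5,420 × 100 = 5.0
Total dependency ratio = (2,669 + 273) / 5,420 × 100 = 2,942 / 5,420 × 100 = 54.3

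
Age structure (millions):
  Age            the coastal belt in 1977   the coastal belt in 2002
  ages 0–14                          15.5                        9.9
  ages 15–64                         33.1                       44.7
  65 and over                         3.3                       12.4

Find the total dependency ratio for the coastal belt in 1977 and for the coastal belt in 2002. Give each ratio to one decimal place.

the coastal belt in 1977: 56.8
the coastal belt in 2002: 49.9

the coastal belt in 1977: (15.5 + 3.3) / 33.1 × 100 = 18.8 / 33.1 × 100 = 56.8
the coastal belt in 2002: (9.9 + 12.4) / 44.7 × 100 = 22.3 / 44.7 × 100 = 49.9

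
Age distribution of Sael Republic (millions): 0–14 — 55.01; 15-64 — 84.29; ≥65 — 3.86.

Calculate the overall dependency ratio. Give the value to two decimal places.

Total dependency ratio: 69.84

Total dependency ratio = (55.01 + 3.86) / 84.29 × 100 = 58.87 / 84.29 × 100 = 69.84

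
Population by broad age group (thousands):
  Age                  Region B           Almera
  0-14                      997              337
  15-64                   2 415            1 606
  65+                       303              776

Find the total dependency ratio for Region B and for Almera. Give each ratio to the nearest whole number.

Region B: (997 + 303) / 2 415 × 100 = 1 300 / 2 415 × 100 = 54
Almera: (337 + 776) / 1 606 × 100 = 1 113 / 1 606 × 100 = 69

Region B: 54
Almera: 69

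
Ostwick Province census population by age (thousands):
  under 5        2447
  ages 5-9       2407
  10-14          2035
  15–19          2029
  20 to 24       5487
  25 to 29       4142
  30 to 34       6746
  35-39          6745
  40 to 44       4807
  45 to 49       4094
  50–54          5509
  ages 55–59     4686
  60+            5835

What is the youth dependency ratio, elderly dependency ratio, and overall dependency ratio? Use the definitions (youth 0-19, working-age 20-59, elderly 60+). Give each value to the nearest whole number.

Youth dependency ratio: 21
Old-age dependency ratio: 14
Total dependency ratio: 35

0–19: 2447 + 2407 + 2035 + 2029 = 8918
20–59: 5487 + 4142 + 6746 + 6745 + 4807 + 4094 + 5509 + 4686 = 42216
60+: 5835
Youth dependency ratio = 8918 / 42216 × 100 = 21
Old-age dependency ratio = 5835 / 42216 × 100 = 14
Total dependency ratio = (8918 + 5835) / 42216 × 100 = 14753 / 42216 × 100 = 35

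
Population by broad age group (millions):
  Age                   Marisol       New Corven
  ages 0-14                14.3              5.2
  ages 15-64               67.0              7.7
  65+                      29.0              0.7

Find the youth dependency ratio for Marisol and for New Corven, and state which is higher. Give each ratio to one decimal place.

Marisol: 14.3 / 67.0 × 100 = 21.3
New Corven: 5.2 / 7.7 × 100 = 67.5

Marisol: 21.3
New Corven: 67.5
Higher: New Corven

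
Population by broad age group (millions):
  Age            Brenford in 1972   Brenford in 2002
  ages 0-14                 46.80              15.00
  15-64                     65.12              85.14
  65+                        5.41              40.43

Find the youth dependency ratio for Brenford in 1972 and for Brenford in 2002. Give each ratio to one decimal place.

Brenford in 1972: 46.80 / 65.12 × 100 = 71.9
Brenford in 2002: 15.00 / 85.14 × 100 = 17.6

Brenford in 1972: 71.9
Brenford in 2002: 17.6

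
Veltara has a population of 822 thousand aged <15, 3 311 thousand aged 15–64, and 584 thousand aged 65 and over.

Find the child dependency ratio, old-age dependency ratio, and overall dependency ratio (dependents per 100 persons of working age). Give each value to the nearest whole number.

Youth dependency ratio: 25
Old-age dependency ratio: 18
Total dependency ratio: 42

Youth dependency ratio = 822 / 3 311 × 100 = 25
Old-age dependency ratio = 584 / 3 311 × 100 = 18
Total dependency ratio = (822 + 584) / 3 311 × 100 = 1 406 / 3 311 × 100 = 42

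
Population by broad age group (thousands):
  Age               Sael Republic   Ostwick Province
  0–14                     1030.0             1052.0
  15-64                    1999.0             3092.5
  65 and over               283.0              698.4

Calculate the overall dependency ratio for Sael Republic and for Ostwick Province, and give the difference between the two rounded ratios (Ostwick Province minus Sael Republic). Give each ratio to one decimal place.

Sael Republic: 65.7
Ostwick Province: 56.6
Difference: -9.1

Sael Republic: (1030.0 + 283.0) / 1999.0 × 100 = 1313.0 / 1999.0 × 100 = 65.7
Ostwick Province: (1052.0 + 698.4) / 3092.5 × 100 = 1750.4 / 3092.5 × 100 = 56.6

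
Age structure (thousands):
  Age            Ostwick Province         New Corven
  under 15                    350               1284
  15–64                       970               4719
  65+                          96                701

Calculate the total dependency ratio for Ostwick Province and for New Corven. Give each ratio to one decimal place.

Ostwick Province: (350 + 96) / 970 × 100 = 446 / 970 × 100 = 46.0
New Corven: (1284 + 701) / 4719 × 100 = 1985 / 4719 × 100 = 42.1

Ostwick Province: 46.0
New Corven: 42.1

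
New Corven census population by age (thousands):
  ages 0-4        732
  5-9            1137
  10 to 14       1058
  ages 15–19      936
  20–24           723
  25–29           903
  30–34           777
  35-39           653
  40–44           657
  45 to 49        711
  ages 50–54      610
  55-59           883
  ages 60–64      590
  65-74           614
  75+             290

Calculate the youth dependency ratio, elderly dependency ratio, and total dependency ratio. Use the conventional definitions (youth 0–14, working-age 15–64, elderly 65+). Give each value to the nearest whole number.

0–14: 732 + 1137 + 1058 = 2927
15–64: 936 + 723 + 903 + 777 + 653 + 657 + 711 + 610 + 883 + 590 = 7443
65+: 614 + 290 = 904
Youth dependency ratio = 2927 / 7443 × 100 = 39
Old-age dependency ratio = 904 / 7443 × 100 = 12
Total dependency ratio = (2927 + 904) / 7443 × 100 = 3831 / 7443 × 100 = 51

Youth dependency ratio: 39
Old-age dependency ratio: 12
Total dependency ratio: 51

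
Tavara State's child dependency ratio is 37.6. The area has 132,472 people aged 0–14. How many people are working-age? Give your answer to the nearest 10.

Youth dependency ratio = youth / working-age × 100
37.6 = 132,472 / W × 100
⇒ 352,320

Working-age: 352,320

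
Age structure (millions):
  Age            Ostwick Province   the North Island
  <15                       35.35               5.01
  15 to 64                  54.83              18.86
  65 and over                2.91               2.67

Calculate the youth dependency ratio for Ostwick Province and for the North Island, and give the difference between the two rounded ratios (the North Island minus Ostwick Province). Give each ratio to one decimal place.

Ostwick Province: 35.35 / 54.83 × 100 = 64.5
the North Island: 5.01 / 18.86 × 100 = 26.6

Ostwick Province: 64.5
the North Island: 26.6
Difference: -37.9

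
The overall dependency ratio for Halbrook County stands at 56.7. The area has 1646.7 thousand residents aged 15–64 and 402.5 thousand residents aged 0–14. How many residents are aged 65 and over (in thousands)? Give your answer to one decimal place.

Aged 65 and over: 531.2

Total dependency ratio = (youth + elderly) / working-age × 100
56.7 = (402.5 + E) / 1646.7 × 100
⇒ 531.2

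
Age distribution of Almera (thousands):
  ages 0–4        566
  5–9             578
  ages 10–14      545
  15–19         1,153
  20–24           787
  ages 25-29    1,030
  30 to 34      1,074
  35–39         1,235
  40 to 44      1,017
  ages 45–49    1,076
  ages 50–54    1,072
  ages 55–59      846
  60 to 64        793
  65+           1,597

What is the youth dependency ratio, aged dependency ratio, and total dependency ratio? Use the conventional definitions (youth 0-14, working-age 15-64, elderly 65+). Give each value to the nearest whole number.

Youth dependency ratio: 17
Old-age dependency ratio: 16
Total dependency ratio: 33

0–14: 566 + 578 + 545 = 1,689
15–64: 1,153 + 787 + 1,030 + 1,074 + 1,235 + 1,017 + 1,076 + 1,072 + 846 + 793 = 10,083
65+: 1,597
Youth dependency ratio = 1,689 / 10,083 × 100 = 17
Old-age dependency ratio = 1,597 / 10,083 × 100 = 16
Total dependency ratio = (1,689 + 1,597) / 10,083 × 100 = 3,286 / 10,083 × 100 = 33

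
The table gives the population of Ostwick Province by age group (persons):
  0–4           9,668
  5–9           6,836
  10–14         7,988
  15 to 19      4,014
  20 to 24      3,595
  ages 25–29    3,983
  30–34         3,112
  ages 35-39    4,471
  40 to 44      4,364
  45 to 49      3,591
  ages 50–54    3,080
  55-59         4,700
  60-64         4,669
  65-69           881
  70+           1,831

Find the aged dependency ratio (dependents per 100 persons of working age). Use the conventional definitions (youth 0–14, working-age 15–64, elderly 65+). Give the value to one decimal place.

Old-age dependency ratio: 6.9

0–14: 9,668 + 6,836 + 7,988 = 24,492
15–64: 4,014 + 3,595 + 3,983 + 3,112 + 4,471 + 4,364 + 3,591 + 3,080 + 4,700 + 4,669 = 39,579
65+: 881 + 1,831 = 2,712
Old-age dependency ratio = 2,712 / 39,579 × 100 = 6.9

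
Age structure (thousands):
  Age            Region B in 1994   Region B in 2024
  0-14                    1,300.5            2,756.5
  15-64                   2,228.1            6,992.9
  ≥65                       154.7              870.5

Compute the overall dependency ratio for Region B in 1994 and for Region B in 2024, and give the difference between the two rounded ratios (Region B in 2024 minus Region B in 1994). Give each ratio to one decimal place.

Region B in 1994: 65.3
Region B in 2024: 51.9
Difference: -13.4

Region B in 1994: (1,300.5 + 154.7) / 2,228.1 × 100 = 1,455.2 / 2,228.1 × 100 = 65.3
Region B in 2024: (2,756.5 + 870.5) / 6,992.9 × 100 = 3,627.0 / 6,992.9 × 100 = 51.9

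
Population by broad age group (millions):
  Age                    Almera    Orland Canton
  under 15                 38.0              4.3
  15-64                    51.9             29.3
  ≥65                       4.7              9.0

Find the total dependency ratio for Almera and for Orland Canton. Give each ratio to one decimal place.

Almera: 82.3
Orland Canton: 45.4

Almera: (38.0 + 4.7) / 51.9 × 100 = 42.7 / 51.9 × 100 = 82.3
Orland Canton: (4.3 + 9.0) / 29.3 × 100 = 13.3 / 29.3 × 100 = 45.4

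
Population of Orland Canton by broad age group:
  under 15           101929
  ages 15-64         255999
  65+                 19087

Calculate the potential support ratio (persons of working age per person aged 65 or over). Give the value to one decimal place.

Potential support ratio = 255999 / 19087 = 13.4

Potential support ratio: 13.4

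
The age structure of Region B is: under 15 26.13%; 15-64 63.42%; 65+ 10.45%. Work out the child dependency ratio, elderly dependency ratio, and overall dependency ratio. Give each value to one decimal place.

Youth dependency ratio = 26.13 / 63.42 × 100 = 41.2
Old-age dependency ratio = 10.45 / 63.42 × 100 = 16.5
Total dependency ratio = (26.13 + 10.45) / 63.42 × 100 = 36.58 / 63.42 × 100 = 57.7

Youth dependency ratio: 41.2
Old-age dependency ratio: 16.5
Total dependency ratio: 57.7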